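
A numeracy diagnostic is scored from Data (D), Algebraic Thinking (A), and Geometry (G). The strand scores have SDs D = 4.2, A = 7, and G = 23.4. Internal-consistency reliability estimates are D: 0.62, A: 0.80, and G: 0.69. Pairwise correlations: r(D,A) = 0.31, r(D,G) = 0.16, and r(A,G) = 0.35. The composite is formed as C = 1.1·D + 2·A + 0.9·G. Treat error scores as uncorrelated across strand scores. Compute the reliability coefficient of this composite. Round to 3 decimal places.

0.803

Var(C) = 1.1²·4.2² + 2²·7² + 0.9²·23.4² + 2·[2.2·4.2·7·0.31 + 0.99·4.2·23.4·0.16 + 1.8·7·23.4·0.35] = 660.868 + 277.625 = 938.493.
Under uncorrelated errors the observed covariances equal the true-score covariances, so only the own-variance terms attenuate.
True-score variance = [1.1²·4.2²·0.62 + 2²·7²·0.80 + 0.9²·23.4²·0.69] + 277.625 = 476.065 + 277.625 = 753.69.
Reliability = 753.69 / 938.493 = 0.803.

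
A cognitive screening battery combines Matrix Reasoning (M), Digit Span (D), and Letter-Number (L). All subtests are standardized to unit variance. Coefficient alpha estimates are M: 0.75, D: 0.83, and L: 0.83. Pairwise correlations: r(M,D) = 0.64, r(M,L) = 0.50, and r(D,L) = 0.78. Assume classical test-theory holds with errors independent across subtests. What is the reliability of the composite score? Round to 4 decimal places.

0.9137

Var(M+D+L) = 3 + 2·[0.64 + 0.50 + 0.78] = 3 + 3.84 = 6.84.
Because errors are independent across components, Cov(Tᵢ,Tⱼ) = Cov(Xᵢ,Xⱼ); the off-diagonal part of the true-score variance is the same as above.
True-score variance = [0.75 + 0.83 + 0.83] + 3.84 = 2.41 + 3.84 = 6.25.
Reliability = 6.25 / 6.84 = 0.9137.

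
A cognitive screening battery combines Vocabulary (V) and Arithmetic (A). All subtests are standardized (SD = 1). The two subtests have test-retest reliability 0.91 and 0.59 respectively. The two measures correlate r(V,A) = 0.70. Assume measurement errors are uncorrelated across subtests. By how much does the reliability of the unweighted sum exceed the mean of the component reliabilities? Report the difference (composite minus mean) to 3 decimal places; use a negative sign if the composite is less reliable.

0.103

Var(sum) = 2 + 1.4 = 3.4; true-score variance = 1.5 + 1.4 = 2.9; composite reliability = 0.8529.
Mean component reliability = 0.7500.
Difference = 0.8529 − 0.7500 = 0.103.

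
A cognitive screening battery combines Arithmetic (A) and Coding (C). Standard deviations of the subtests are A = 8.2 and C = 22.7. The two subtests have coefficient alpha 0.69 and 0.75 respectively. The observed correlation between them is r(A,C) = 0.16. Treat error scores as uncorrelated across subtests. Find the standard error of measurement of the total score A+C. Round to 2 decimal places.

Var(total) = 582.53 + 59.5648 = 642.095.
True-score variance = 432.863 + 59.5648 = 492.428, so reliability = 0.7669.
Error variance = 642.095 − 492.428 = 149.667; SEM = √149.667 = 12.23.

12.23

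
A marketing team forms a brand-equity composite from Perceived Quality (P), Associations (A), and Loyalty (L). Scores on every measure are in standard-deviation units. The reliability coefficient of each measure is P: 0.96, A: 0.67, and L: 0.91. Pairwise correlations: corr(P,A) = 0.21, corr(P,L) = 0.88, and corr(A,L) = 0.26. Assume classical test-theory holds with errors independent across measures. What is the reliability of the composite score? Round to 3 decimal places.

0.919

Var(P+A+L) = 3 + 2·[0.21 + 0.88 + 0.26] = 3 + 2.7 = 5.7.
With uncorrelated errors the cross-covariances are all true-score covariance, so they carry over unchanged; only the diagonal terms shrink to ρᵢσᵢ².
True-score variance = [0.96 + 0.67 + 0.91] + 2.7 = 2.54 + 2.7 = 5.24.
Reliability = 5.24 / 5.7 = 0.919.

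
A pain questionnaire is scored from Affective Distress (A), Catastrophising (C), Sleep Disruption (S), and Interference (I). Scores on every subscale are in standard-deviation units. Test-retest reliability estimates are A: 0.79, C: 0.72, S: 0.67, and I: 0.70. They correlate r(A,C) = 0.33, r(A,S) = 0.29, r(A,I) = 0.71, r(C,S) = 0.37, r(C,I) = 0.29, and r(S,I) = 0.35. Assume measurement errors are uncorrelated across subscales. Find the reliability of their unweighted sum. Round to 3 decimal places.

Var(A+C+S+I) = 4 + 2·[0.33 + 0.29 + 0.71 + 0.37 + 0.29 + 0.35] = 4 + 4.68 = 8.68.
With uncorrelated errors the cross-covariances are all true-score covariance, so they carry over unchanged; only the diagonal terms shrink to ρᵢσᵢ².
True-score variance = [0.79 + 0.72 + 0.67 + 0.70] + 4.68 = 2.88 + 4.68 = 7.56.
Reliability = 7.56 / 8.68 = 0.871.

0.871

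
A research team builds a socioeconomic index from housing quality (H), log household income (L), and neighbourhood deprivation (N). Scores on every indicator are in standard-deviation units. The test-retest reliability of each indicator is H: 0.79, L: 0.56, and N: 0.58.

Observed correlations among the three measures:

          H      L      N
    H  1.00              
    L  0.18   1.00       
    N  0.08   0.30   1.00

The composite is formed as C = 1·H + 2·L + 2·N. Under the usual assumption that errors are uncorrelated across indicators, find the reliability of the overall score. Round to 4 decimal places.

0.7066

Var(C) = 1 + 2² + 2² + 2·[2·0.18 + 2·0.08 + 4·0.30] = 9 + 3.44 = 12.44.
Under uncorrelated errors the observed covariances equal the true-score covariances, so only the own-variance terms attenuate.
True-score variance = [0.79 + 2²·0.56 + 2²·0.58] + 3.44 = 5.35 + 3.44 = 8.79.
Reliability = 8.79 / 12.44 = 0.7066.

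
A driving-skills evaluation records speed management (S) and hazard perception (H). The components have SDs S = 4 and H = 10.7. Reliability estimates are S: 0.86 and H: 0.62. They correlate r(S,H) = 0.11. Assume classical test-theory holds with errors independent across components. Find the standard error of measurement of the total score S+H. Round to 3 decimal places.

6.764

Var(total) = 130.49 + 9.416 = 139.906.
True-score variance = 84.7438 + 9.416 = 94.1598, so reliability = 0.6730.
Error variance = 139.906 − 94.1598 = 45.7462; SEM = √45.7462 = 6.764.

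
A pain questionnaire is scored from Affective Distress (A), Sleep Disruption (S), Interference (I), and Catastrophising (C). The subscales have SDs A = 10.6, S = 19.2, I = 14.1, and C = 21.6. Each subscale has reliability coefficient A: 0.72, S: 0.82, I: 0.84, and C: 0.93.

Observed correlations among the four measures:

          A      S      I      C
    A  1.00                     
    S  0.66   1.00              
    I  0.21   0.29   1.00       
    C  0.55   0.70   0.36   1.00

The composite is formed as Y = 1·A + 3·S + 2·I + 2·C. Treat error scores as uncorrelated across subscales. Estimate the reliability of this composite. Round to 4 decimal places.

Var(Y) = 10.6² + 3²·19.2² + 2²·14.1² + 2²·21.6² + 2·[3·10.6·19.2·0.66 + 2·10.6·14.1·0.21 + 2·10.6·21.6·0.55 + 6·19.2·14.1·0.29 + 6·19.2·21.6·0.70 + 4·14.1·21.6·0.36] = 6091.6 + 6738.08 = 12829.7.
Because errors are independent across components, Cov(Tᵢ,Tⱼ) = Cov(Xᵢ,Xⱼ); the off-diagonal part of the true-score variance is the same as above.
True-score variance = [10.6²·0.72 + 3²·19.2²·0.82 + 2²·14.1²·0.84 + 2²·21.6²·0.93] + 6738.08 = 5205.07 + 6738.08 = 11943.2.
Reliability = 11943.2 / 12829.7 = 0.9309.

0.9309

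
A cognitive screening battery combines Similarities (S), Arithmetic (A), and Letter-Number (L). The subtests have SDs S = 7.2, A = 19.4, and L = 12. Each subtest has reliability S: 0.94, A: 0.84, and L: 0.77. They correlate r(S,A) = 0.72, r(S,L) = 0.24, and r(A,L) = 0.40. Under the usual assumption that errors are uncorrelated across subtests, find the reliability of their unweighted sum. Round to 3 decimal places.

Var(S+A+L) = 7.2² + 19.4² + 12² + 2·[7.2·19.4·0.72 + 7.2·12·0.24 + 19.4·12·0.40] = 572.2 + 428.851 = 1001.05.
Because errors are independent across components, Cov(Tᵢ,Tⱼ) = Cov(Xᵢ,Xⱼ); the off-diagonal part of the true-score variance is the same as above.
True-score variance = [7.2²·0.94 + 19.4²·0.84 + 12²·0.77] + 428.851 = 475.752 + 428.851 = 904.603.
Reliability = 904.603 / 1001.05 = 0.904.

0.904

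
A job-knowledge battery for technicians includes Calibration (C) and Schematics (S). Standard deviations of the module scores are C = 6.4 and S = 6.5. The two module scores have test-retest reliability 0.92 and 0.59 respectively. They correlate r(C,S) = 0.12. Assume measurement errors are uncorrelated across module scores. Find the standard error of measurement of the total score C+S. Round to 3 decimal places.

4.539

Var(total) = 83.21 + 9.984 = 93.194.
True-score variance = 62.6107 + 9.984 = 72.5947, so reliability = 0.7790.
Error variance = 93.194 − 72.5947 = 20.5993; SEM = √20.5993 = 4.539.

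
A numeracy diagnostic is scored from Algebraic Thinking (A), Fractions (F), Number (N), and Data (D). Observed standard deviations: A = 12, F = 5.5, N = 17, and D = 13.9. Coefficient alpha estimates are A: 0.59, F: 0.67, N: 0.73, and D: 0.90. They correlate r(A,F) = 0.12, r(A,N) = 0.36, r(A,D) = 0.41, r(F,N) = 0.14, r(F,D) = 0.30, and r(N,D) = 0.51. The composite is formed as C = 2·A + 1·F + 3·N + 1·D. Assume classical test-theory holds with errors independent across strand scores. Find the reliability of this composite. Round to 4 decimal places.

Var(C) = 2²·12² + 5.5² + 3²·17² + 13.9² + 2·[2·12·5.5·0.12 + 6·12·17·0.36 + 2·12·13.9·0.41 + 3·5.5·17·0.14 + 5.5·13.9·0.30 + 3·17·13.9·0.51] = 3400.46 + 2034 = 5434.46.
Because errors are independent across components, Cov(Tᵢ,Tⱼ) = Cov(Xᵢ,Xⱼ); the off-diagonal part of the true-score variance is the same as above.
True-score variance = [2²·12²·0.59 + 5.5²·0.67 + 3²·17²·0.73 + 13.9²·0.90] + 2034 = 2432.73 + 2034 = 4466.73.
Reliability = 4466.73 / 5434.46 = 0.8219.

0.8219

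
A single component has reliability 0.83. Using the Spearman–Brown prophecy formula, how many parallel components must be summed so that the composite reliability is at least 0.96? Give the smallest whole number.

5

k ≥ ρ*(1−ρ₁)/(ρ₁(1−ρ*)) = 0.96·0.17 / (0.83·0.04) = 4.916.
Smallest integer k = 5.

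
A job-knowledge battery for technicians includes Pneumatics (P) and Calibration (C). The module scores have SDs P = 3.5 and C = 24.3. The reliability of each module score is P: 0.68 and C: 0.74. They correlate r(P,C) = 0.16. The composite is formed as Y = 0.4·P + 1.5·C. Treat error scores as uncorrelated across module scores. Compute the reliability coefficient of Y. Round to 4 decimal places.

0.7431

Var(Y) = 0.4²·3.5² + 1.5²·24.3² + 2·[0.6·3.5·24.3·0.16] = 1330.56 + 16.3296 = 1346.89.
Under uncorrelated errors the observed covariances equal the true-score covariances, so only the own-variance terms attenuate.
True-score variance = [0.4²·3.5²·0.68 + 1.5²·24.3²·0.74] + 16.3296 = 984.499 + 16.3296 = 1000.83.
Reliability = 1000.83 / 1346.89 = 0.7431.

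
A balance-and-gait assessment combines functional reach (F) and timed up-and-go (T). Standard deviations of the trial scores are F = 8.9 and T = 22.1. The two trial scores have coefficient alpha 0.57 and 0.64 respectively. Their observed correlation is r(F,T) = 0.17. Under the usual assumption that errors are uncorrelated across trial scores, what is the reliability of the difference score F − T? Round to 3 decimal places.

Var(F−T) = 8.9² + 22.1² − 2·8.9·22.1·0.17 = 567.62 − 66.8746 = 500.745.
With uncorrelated errors the cross-covariances are all true-score covariance, so they carry over unchanged; only the diagonal terms shrink to ρᵢσᵢ².
True-score variance = [8.9²·0.57 + 22.1²·0.64] − 66.8746 = 357.732 − 66.8746 = 290.858.
Reliability = 290.858 / 500.745 = 0.581.

0.581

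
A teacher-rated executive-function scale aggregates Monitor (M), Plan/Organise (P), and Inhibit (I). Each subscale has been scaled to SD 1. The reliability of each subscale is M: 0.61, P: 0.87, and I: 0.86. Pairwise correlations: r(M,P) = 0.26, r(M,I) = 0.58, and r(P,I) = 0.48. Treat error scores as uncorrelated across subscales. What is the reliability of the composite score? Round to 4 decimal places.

0.8830

Var(M+P+I) = 3 + 2·[0.26 + 0.58 + 0.48] = 3 + 2.64 = 5.64.
Under uncorrelated errors the observed covariances equal the true-score covariances, so only the own-variance terms attenuate.
True-score variance = [0.61 + 0.87 + 0.86] + 2.64 = 2.34 + 2.64 = 4.98.
Reliability = 4.98 / 5.64 = 0.8830.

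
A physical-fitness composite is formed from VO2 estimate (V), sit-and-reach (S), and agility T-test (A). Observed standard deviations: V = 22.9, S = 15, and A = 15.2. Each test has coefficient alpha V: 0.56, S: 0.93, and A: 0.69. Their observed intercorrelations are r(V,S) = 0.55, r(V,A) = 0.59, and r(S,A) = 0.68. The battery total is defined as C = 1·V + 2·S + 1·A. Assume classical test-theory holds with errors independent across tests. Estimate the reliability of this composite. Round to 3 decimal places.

0.894

Var(C) = 22.9² + 2²·15² + 15.2² + 2·[2·22.9·15·0.55 + 22.9·15.2·0.59 + 2·15·15.2·0.68] = 1655.45 + 1786.59 = 3442.04.
With uncorrelated errors the cross-covariances are all true-score covariance, so they carry over unchanged; only the diagonal terms shrink to ρᵢσᵢ².
True-score variance = [22.9²·0.56 + 2²·15²·0.93 + 15.2²·0.69] + 1786.59 = 1290.09 + 1786.59 = 3076.68.
Reliability = 3076.68 / 3442.04 = 0.894.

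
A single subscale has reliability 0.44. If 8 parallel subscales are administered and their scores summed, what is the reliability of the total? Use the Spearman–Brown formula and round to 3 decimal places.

0.863

ρ_k = kρ / (1 + (k−1)ρ) = 8·0.44 / (1 + 7·0.44) = 3.520 / 4.080 = 0.863.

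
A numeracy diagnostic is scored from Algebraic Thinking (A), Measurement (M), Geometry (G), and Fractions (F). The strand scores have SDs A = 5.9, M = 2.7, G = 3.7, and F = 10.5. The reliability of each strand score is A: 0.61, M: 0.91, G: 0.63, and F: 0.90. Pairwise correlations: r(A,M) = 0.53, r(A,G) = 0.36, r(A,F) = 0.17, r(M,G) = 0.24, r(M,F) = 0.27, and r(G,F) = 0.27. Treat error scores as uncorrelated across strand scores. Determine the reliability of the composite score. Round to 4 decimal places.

0.8837

Var(A+M+G+F) = 5.9² + 2.7² + 3.7² + 10.5² + 2·[5.9·2.7·0.53 + 5.9·3.7·0.36 + 5.9·10.5·0.17 + 2.7·3.7·0.24 + 2.7·10.5·0.27 + 3.7·10.5·0.27] = 166.04 + 94.7496 = 260.79.
Because errors are independent across components, Cov(Tᵢ,Tⱼ) = Cov(Xᵢ,Xⱼ); the off-diagonal part of the true-score variance is the same as above.
True-score variance = [5.9²·0.61 + 2.7²·0.91 + 3.7²·0.63 + 10.5²·0.90] + 94.7496 = 135.718 + 94.7496 = 230.467.
Reliability = 230.467 / 260.79 = 0.8837.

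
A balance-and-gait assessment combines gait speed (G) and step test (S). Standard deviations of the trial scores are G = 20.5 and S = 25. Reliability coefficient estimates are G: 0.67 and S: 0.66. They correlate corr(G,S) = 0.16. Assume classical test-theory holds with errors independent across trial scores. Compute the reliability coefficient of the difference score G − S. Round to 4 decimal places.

0.6015

Var(G−S) = 20.5² + 25² − 2·20.5·25·0.16 = 1045.25 − 164 = 881.25.
Under uncorrelated errors the observed covariances equal the true-score covariances, so only the own-variance terms attenuate.
True-score variance = [20.5²·0.67 + 25²·0.66] − 164 = 694.067 − 164 = 530.067.
Reliability = 530.067 / 881.25 = 0.6015.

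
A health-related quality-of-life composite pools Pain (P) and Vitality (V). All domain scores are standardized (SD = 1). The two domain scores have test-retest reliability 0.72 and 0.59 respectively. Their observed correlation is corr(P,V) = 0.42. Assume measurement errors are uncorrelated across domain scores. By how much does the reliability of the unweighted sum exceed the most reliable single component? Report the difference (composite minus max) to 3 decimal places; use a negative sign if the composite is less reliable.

0.037

Var(sum) = 2 + 0.84 = 2.84; true-score variance = 1.31 + 0.84 = 2.15; composite reliability = 0.7570.
Max component reliability = 0.7200.
Difference = 0.7570 − 0.7200 = 0.037.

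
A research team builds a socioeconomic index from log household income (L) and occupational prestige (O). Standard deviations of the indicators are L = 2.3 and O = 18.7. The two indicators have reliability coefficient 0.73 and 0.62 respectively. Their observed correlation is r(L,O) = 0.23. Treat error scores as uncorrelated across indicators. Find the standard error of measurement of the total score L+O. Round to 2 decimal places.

Var(total) = 354.98 + 19.7846 = 374.765.
True-score variance = 220.669 + 19.7846 = 240.454, so reliability = 0.6416.
Error variance = 374.765 − 240.454 = 134.311; SEM = √134.311 = 11.59.

11.59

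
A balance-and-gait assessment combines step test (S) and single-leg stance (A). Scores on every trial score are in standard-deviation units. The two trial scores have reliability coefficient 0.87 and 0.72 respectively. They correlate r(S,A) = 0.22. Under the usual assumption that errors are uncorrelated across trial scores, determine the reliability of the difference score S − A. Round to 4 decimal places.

0.7372

Var(S−A) = 1 + 1 − 2·0.22 = 2 − 0.44 = 1.56.
Because errors are independent across components, Cov(Tᵢ,Tⱼ) = Cov(Xᵢ,Xⱼ); the off-diagonal part of the true-score variance is the same as above.
True-score variance = [0.87 + 0.72] − 0.44 = 1.59 − 0.44 = 1.15.
Reliability = 1.15 / 1.56 = 0.7372.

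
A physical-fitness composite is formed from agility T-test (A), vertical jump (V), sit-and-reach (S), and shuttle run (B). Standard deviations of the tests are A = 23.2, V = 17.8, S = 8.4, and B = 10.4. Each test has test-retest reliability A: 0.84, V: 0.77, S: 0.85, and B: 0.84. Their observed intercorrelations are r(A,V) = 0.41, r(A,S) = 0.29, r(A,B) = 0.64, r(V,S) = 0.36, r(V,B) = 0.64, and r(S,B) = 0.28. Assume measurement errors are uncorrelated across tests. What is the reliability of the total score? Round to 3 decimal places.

0.915

Var(A+V+S+B) = 23.2² + 17.8² + 8.4² + 10.4² + 2·[23.2·17.8·0.41 + 23.2·8.4·0.29 + 23.2·10.4·0.64 + 17.8·8.4·0.36 + 17.8·10.4·0.64 + 8.4·10.4·0.28] = 1033.8 + 1154.03 = 2187.83.
Because errors are independent across components, Cov(Tᵢ,Tⱼ) = Cov(Xᵢ,Xⱼ); the off-diagonal part of the true-score variance is the same as above.
True-score variance = [23.2²·0.84 + 17.8²·0.77 + 8.4²·0.85 + 10.4²·0.84] + 1154.03 = 846.919 + 1154.03 = 2000.94.
Reliability = 2000.94 / 2187.83 = 0.915.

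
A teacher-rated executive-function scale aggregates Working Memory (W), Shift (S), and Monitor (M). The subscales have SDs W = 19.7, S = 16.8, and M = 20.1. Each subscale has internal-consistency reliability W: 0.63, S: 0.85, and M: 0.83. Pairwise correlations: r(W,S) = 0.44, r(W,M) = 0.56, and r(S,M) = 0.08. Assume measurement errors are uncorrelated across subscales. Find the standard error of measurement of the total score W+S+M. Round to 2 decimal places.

15.96

Var(total) = 1074.34 + 788.76 = 1863.1.
True-score variance = 819.729 + 788.76 = 1608.49, so reliability = 0.8633.
Error variance = 1863.1 − 1608.49 = 254.611; SEM = √254.611 = 15.96.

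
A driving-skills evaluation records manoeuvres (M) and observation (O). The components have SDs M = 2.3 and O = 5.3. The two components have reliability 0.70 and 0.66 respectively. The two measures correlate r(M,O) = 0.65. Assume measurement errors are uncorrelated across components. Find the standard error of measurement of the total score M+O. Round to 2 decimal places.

Var(total) = 33.38 + 15.847 = 49.227.
True-score variance = 22.2424 + 15.847 = 38.0894, so reliability = 0.7738.
Error variance = 49.227 − 38.0894 = 11.1376; SEM = √11.1376 = 3.34.

3.34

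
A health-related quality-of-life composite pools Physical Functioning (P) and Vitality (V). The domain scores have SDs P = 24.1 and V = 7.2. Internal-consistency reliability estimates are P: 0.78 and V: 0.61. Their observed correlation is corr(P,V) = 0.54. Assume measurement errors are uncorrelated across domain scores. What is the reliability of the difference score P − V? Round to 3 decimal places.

0.668

Var(P−V) = 24.1² + 7.2² − 2·24.1·7.2·0.54 = 632.65 − 187.402 = 445.248.
With uncorrelated errors the cross-covariances are all true-score covariance, so they carry over unchanged; only the diagonal terms shrink to ρᵢσᵢ².
True-score variance = [24.1²·0.78 + 7.2²·0.61] − 187.402 = 484.654 − 187.402 = 297.253.
Reliability = 297.253 / 445.248 = 0.668.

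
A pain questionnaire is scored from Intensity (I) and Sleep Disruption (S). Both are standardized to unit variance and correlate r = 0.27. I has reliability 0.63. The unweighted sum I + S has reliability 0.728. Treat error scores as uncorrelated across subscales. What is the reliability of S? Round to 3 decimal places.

Var(I+S) = 2 + 2·0.27 = 2.540.
True-score variance = ρ_I + ρ_S + 2·0.27, so 0.728 = (0.63 + ρ_S + 0.54) / 2.540.
ρ_S = 0.728·2.540 − 0.63 − 0.54 = 0.679.

0.679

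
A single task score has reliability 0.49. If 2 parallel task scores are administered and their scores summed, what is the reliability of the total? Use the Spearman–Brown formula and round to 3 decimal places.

0.658

ρ_k = kρ / (1 + (k−1)ρ) = 2·0.49 / (1 + 1·0.49) = 0.980 / 1.490 = 0.658.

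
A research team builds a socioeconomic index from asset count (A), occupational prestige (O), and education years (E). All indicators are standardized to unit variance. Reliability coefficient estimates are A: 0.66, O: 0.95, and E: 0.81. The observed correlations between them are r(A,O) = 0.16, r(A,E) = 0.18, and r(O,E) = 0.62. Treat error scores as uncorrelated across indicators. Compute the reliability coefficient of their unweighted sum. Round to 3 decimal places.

0.882

Var(A+O+E) = 3 + 2·[0.16 + 0.18 + 0.62] = 3 + 1.92 = 4.92.
Under uncorrelated errors the observed covariances equal the true-score covariances, so only the own-variance terms attenuate.
True-score variance = [0.66 + 0.95 + 0.81] + 1.92 = 2.42 + 1.92 = 4.34.
Reliability = 4.34 / 4.92 = 0.882.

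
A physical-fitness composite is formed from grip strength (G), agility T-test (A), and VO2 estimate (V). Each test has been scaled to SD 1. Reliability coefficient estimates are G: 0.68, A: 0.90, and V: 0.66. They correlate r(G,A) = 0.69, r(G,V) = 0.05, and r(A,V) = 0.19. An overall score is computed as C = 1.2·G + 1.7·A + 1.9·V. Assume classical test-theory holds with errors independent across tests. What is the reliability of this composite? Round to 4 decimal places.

Var(C) = 1.2² + 1.7² + 1.9² + 2·[2.04·0.69 + 2.28·0.05 + 3.23·0.19] = 7.94 + 4.2706 = 12.2106.
Under uncorrelated errors the observed covariances equal the true-score covariances, so only the own-variance terms attenuate.
True-score variance = [1.2²·0.68 + 1.7²·0.90 + 1.9²·0.66] + 4.2706 = 5.9628 + 4.2706 = 10.2334.
Reliability = 10.2334 / 12.2106 = 0.8381.

0.8381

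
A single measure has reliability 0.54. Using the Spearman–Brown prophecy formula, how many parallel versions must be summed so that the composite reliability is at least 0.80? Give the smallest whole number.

4

k ≥ ρ*(1−ρ₁)/(ρ₁(1−ρ*)) = 0.80·0.46 / (0.54·0.20) = 3.407.
Smallest integer k = 4.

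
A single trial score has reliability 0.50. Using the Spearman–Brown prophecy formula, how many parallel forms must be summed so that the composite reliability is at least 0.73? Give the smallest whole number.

k ≥ ρ*(1−ρ₁)/(ρ₁(1−ρ*)) = 0.73·0.50 / (0.50·0.27) = 2.704.
Smallest integer k = 3.

3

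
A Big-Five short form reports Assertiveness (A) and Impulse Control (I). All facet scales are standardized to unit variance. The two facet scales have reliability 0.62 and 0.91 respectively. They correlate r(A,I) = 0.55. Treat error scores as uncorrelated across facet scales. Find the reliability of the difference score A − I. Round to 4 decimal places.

Var(A−I) = 1 + 1 − 2·0.55 = 2 − 1.1 = 0.9.
Because errors are independent across components, Cov(Tᵢ,Tⱼ) = Cov(Xᵢ,Xⱼ); the off-diagonal part of the true-score variance is the same as above.
True-score variance = [0.62 + 0.91] − 1.1 = 1.53 − 1.1 = 0.43.
Reliability = 0.43 / 0.9 = 0.4778.

0.4778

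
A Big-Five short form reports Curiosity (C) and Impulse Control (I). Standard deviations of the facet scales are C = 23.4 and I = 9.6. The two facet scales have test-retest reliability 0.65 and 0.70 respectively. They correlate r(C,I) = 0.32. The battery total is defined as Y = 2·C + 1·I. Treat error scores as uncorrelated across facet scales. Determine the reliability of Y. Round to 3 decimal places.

0.691

Var(Y) = 2²·23.4² + 9.6² + 2·[2·23.4·9.6·0.32] = 2282.4 + 287.539 = 2569.94.
Under uncorrelated errors the observed covariances equal the true-score covariances, so only the own-variance terms attenuate.
True-score variance = [2²·23.4²·0.65 + 9.6²·0.70] + 287.539 = 1488.17 + 287.539 = 1775.71.
Reliability = 1775.71 / 2569.94 = 0.691.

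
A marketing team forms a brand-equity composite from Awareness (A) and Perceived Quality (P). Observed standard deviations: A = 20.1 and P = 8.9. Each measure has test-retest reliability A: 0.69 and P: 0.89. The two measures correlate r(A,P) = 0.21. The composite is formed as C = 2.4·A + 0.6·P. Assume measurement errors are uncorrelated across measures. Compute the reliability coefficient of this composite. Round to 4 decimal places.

0.7059

Var(C) = 2.4²·20.1² + 0.6²·8.9² + 2·[1.44·20.1·8.9·0.21] = 2355.61 + 108.193 = 2463.81.
Because errors are independent across components, Cov(Tᵢ,Tⱼ) = Cov(Xᵢ,Xⱼ); the off-diagonal part of the true-score variance is the same as above.
True-score variance = [2.4²·20.1²·0.69 + 0.6²·8.9²·0.89] + 108.193 = 1631.08 + 108.193 = 1739.27.
Reliability = 1739.27 / 2463.81 = 0.7059.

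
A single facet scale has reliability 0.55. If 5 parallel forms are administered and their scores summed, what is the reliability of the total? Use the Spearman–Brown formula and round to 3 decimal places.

ρ_k = kρ / (1 + (k−1)ρ) = 5·0.55 / (1 + 4·0.55) = 2.750 / 3.200 = 0.859.

0.859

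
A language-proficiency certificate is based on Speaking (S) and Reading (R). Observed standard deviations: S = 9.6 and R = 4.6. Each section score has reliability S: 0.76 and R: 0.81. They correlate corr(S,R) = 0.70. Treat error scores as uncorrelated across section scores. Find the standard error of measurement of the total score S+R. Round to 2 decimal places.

Var(total) = 113.32 + 61.824 = 175.144.
True-score variance = 87.1812 + 61.824 = 149.005, so reliability = 0.8508.
Error variance = 175.144 − 149.005 = 26.1388; SEM = √26.1388 = 5.11.

5.11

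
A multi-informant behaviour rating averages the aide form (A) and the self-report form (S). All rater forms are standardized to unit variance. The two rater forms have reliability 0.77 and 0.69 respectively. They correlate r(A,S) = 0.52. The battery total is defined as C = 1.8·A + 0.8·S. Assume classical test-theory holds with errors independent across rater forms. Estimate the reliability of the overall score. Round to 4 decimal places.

0.8245

Var(C) = 1.8² + 0.8² + 2·[1.44·0.52] = 3.88 + 1.4976 = 5.3776.
Under uncorrelated errors the observed covariances equal the true-score covariances, so only the own-variance terms attenuate.
True-score variance = [1.8²·0.77 + 0.8²·0.69] + 1.4976 = 2.9364 + 1.4976 = 4.434.
Reliability = 4.434 / 5.3776 = 0.8245.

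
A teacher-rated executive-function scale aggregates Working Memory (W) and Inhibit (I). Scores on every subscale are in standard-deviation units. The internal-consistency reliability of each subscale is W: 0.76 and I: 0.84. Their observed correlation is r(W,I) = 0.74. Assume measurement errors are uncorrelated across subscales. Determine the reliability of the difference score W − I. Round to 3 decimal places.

Var(W−I) = 1 + 1 − 2·0.74 = 2 − 1.48 = 0.52.
Under uncorrelated errors the observed covariances equal the true-score covariances, so only the own-variance terms attenuate.
True-score variance = [0.76 + 0.84] − 1.48 = 1.6 − 1.48 = 0.12.
Reliability = 0.12 / 0.52 = 0.231.

0.231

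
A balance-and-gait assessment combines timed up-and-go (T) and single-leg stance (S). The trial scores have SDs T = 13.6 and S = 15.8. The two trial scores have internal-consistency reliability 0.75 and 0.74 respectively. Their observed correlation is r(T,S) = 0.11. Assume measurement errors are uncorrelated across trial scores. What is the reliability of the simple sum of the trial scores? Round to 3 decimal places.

0.769

Var(T+S) = 13.6² + 15.8² + 2·[13.6·15.8·0.11] = 434.6 + 47.2736 = 481.874.
With uncorrelated errors the cross-covariances are all true-score covariance, so they carry over unchanged; only the diagonal terms shrink to ρᵢσᵢ².
True-score variance = [13.6²·0.75 + 15.8²·0.74] + 47.2736 = 323.454 + 47.2736 = 370.727.
Reliability = 370.727 / 481.874 = 0.769.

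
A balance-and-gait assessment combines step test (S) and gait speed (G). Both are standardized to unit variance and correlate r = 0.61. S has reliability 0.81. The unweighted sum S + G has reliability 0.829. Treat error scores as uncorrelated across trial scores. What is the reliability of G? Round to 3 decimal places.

0.639

Var(S+G) = 2 + 2·0.61 = 3.220.
True-score variance = ρ_S + ρ_G + 2·0.61, so 0.829 = (0.81 + ρ_G + 1.22) / 3.220.
ρ_G = 0.829·3.220 − 0.81 − 1.22 = 0.639.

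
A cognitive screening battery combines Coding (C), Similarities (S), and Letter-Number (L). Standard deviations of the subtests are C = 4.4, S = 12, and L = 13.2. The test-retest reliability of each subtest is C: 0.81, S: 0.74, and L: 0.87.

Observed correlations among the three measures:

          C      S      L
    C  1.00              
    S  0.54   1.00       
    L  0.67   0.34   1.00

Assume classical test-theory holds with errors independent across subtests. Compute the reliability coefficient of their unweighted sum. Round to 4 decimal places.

Var(C+S+L) = 4.4² + 12² + 13.2² + 2·[4.4·12·0.54 + 4.4·13.2·0.67 + 12·13.2·0.34] = 337.6 + 242.563 = 580.163.
Because errors are independent across components, Cov(Tᵢ,Tⱼ) = Cov(Xᵢ,Xⱼ); the off-diagonal part of the true-score variance is the same as above.
True-score variance = [4.4²·0.81 + 12²·0.74 + 13.2²·0.87] + 242.563 = 273.83 + 242.563 = 516.394.
Reliability = 516.394 / 580.163 = 0.8901.

0.8901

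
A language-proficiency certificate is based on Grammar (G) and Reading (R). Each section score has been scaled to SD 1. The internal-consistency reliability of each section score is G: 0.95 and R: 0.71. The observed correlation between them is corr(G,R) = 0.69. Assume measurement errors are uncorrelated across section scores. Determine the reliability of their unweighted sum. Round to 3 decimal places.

Var(G+R) = 2 + 2·[0.69] = 2 + 1.38 = 3.38.
With uncorrelated errors the cross-covariances are all true-score covariance, so they carry over unchanged; only the diagonal terms shrink to ρᵢσᵢ².
True-score variance = [0.95 + 0.71] + 1.38 = 1.66 + 1.38 = 3.04.
Reliability = 3.04 / 3.38 = 0.899.

0.899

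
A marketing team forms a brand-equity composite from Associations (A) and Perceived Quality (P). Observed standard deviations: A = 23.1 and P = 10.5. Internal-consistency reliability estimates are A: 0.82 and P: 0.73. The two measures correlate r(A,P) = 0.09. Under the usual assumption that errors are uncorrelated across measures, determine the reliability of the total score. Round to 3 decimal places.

Var(A+P) = 23.1² + 10.5² + 2·[23.1·10.5·0.09] = 643.86 + 43.659 = 687.519.
Because errors are independent across components, Cov(Tᵢ,Tⱼ) = Cov(Xᵢ,Xⱼ); the off-diagonal part of the true-score variance is the same as above.
True-score variance = [23.1²·0.82 + 10.5²·0.73] + 43.659 = 518.043 + 43.659 = 561.702.
Reliability = 561.702 / 687.519 = 0.817.

0.817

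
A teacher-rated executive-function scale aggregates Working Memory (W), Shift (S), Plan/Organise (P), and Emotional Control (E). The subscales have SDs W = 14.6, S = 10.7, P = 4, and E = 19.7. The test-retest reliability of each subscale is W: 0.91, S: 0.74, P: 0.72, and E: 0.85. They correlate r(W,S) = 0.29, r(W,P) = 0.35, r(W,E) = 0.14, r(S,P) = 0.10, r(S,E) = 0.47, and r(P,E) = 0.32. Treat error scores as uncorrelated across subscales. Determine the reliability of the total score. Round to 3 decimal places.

0.907

Var(W+S+P+E) = 14.6² + 10.7² + 4² + 19.7² + 2·[14.6·10.7·0.29 + 14.6·4·0.35 + 14.6·19.7·0.14 + 10.7·4·0.10 + 10.7·19.7·0.47 + 4·19.7·0.32] = 731.74 + 469.156 = 1200.9.
Because errors are independent across components, Cov(Tᵢ,Tⱼ) = Cov(Xᵢ,Xⱼ); the off-diagonal part of the true-score variance is the same as above.
True-score variance = [14.6²·0.91 + 10.7²·0.74 + 4²·0.72 + 19.7²·0.85] + 469.156 = 620.095 + 469.156 = 1089.25.
Reliability = 1089.25 / 1200.9 = 0.907.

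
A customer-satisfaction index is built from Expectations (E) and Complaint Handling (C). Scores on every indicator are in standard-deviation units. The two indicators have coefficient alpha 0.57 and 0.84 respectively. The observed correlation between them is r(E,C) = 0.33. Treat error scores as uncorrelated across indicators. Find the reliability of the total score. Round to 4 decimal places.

Var(E+C) = 2 + 2·[0.33] = 2 + 0.66 = 2.66.
Because errors are independent across components, Cov(Tᵢ,Tⱼ) = Cov(Xᵢ,Xⱼ); the off-diagonal part of the true-score variance is the same as above.
True-score variance = [0.57 + 0.84] + 0.66 = 1.41 + 0.66 = 2.07.
Reliability = 2.07 / 2.66 = 0.7782.

0.7782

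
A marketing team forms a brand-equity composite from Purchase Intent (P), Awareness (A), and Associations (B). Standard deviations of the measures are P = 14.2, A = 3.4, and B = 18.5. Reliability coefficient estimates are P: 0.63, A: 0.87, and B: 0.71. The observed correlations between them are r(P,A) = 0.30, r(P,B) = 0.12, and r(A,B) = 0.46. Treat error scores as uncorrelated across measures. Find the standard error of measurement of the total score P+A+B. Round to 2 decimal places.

13.24

Var(total) = 555.45 + 149.884 = 705.334.
True-score variance = 380.088 + 149.884 = 529.972, so reliability = 0.7514.
Error variance = 705.334 − 529.972 = 175.362; SEM = √175.362 = 13.24.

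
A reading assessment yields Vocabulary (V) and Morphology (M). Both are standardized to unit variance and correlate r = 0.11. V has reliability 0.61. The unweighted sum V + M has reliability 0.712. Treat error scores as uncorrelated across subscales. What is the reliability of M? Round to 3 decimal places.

0.751

Var(V+M) = 2 + 2·0.11 = 2.220.
True-score variance = ρ_V + ρ_M + 2·0.11, so 0.712 = (0.61 + ρ_M + 0.22) / 2.220.
ρ_M = 0.712·2.220 − 0.61 − 0.22 = 0.751.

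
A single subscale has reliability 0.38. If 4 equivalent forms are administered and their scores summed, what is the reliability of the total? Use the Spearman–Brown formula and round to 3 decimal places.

ρ_k = kρ / (1 + (k−1)ρ) = 4·0.38 / (1 + 3·0.38) = 1.520 / 2.140 = 0.710.

0.710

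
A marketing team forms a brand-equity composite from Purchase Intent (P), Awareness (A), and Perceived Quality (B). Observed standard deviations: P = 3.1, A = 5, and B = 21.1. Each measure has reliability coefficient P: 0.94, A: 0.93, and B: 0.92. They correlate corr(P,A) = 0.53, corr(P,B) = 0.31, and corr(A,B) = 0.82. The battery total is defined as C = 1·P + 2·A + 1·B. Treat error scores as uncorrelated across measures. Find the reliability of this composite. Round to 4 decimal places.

0.9557

Var(C) = 3.1² + 2²·5² + 21.1² + 2·[2·3.1·5·0.53 + 3.1·21.1·0.31 + 2·5·21.1·0.82] = 554.82 + 419.454 = 974.274.
Under uncorrelated errors the observed covariances equal the true-score covariances, so only the own-variance terms attenuate.
True-score variance = [3.1²·0.94 + 2²·5²·0.93 + 21.1²·0.92] + 419.454 = 511.627 + 419.454 = 931.081.
Reliability = 931.081 / 974.274 = 0.9557.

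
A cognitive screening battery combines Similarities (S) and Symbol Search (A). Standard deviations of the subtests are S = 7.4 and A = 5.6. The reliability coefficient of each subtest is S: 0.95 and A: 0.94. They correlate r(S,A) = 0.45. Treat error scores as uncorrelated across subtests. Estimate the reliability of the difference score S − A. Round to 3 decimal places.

0.905

Var(S−A) = 7.4² + 5.6² − 2·7.4·5.6·0.45 = 86.12 − 37.296 = 48.824.
Under uncorrelated errors the observed covariances equal the true-score covariances, so only the own-variance terms attenuate.
True-score variance = [7.4²·0.95 + 5.6²·0.94] − 37.296 = 81.5004 − 37.296 = 44.2044.
Reliability = 44.2044 / 48.824 = 0.905.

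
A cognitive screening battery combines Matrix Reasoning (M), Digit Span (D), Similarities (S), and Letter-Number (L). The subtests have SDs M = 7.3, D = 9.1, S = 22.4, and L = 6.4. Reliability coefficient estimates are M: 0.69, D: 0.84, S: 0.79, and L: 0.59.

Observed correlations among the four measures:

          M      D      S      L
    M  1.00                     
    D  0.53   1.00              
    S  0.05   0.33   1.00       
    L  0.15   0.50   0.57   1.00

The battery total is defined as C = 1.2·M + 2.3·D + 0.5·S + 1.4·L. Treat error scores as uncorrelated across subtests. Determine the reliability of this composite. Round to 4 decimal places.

Var(C) = 1.2²·7.3² + 2.3²·9.1² + 0.5²·22.4² + 1.4²·6.4² + 2·[2.76·7.3·9.1·0.53 + 0.6·7.3·22.4·0.05 + 1.68·7.3·6.4·0.15 + 1.15·9.1·22.4·0.33 + 3.22·9.1·6.4·0.50 + 0.7·22.4·6.4·0.57] = 720.524 + 684.354 = 1404.88.
Under uncorrelated errors the observed covariances equal the true-score covariances, so only the own-variance terms attenuate.
True-score variance = [1.2²·7.3²·0.69 + 2.3²·9.1²·0.84 + 0.5²·22.4²·0.79 + 1.4²·6.4²·0.59] + 684.354 = 567.387 + 684.354 = 1251.74.
Reliability = 1251.74 / 1404.88 = 0.8910.

0.8910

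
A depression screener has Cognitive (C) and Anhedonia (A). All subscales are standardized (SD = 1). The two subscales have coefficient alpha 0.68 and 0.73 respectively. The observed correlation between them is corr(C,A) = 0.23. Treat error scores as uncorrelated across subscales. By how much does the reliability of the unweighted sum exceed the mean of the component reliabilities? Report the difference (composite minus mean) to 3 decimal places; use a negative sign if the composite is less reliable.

Var(sum) = 2 + 0.46 = 2.46; true-score variance = 1.41 + 0.46 = 1.87; composite reliability = 0.7602.
Mean component reliability = 0.7050.
Difference = 0.7602 − 0.7050 = 0.055.

0.055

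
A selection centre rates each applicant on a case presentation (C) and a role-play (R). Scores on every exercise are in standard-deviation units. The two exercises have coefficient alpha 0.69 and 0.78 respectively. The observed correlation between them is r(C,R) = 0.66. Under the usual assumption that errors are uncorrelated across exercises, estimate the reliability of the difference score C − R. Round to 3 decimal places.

0.221

Var(C−R) = 1 + 1 − 2·0.66 = 2 − 1.32 = 0.68.
Under uncorrelated errors the observed covariances equal the true-score covariances, so only the own-variance terms attenuate.
True-score variance = [0.69 + 0.78] − 1.32 = 1.47 − 1.32 = 0.15.
Reliability = 0.15 / 0.68 = 0.221.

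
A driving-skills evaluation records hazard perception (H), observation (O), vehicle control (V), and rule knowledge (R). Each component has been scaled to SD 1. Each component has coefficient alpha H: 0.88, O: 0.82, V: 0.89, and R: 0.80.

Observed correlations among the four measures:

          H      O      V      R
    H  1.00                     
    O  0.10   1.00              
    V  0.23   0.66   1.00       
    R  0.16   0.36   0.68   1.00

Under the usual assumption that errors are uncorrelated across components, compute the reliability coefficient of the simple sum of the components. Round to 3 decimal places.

Var(H+O+V+R) = 4 + 2·[0.10 + 0.23 + 0.16 + 0.66 + 0.36 + 0.68] = 4 + 4.38 = 8.38.
With uncorrelated errors the cross-covariances are all true-score covariance, so they carry over unchanged; only the diagonal terms shrink to ρᵢσᵢ².
True-score variance = [0.88 + 0.82 + 0.89 + 0.80] + 4.38 = 3.39 + 4.38 = 7.77.
Reliability = 7.77 / 8.38 = 0.927.

0.927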